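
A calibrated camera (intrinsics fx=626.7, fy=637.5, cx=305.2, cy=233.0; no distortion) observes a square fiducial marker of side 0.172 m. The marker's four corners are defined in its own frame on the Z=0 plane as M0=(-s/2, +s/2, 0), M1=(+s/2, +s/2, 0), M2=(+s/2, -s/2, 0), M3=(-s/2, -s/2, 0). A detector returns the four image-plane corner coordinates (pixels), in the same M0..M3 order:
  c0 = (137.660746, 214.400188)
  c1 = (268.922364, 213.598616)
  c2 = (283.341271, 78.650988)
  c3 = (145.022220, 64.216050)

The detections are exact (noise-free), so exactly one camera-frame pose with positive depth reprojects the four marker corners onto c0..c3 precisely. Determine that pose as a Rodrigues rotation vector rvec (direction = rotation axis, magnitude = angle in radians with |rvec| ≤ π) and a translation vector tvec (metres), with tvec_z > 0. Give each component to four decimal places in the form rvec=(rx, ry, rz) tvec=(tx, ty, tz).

Intrinsics K: fx=626.7, fy=637.5, cx=305.2, cy=233.0
Marker side s = 0.172 m; corners in marker frame (Z=0):
  M0 = (-0.0860, +0.0860, 0)
  M1 = (+0.0860, +0.0860, 0)
  M2 = (+0.0860, -0.0860, 0)
  M3 = (-0.0860, -0.0860, 0)
Detected image corners:
  c0 = (137.660746, 214.400188) px
  c1 = (268.922364, 213.598616) px
  c2 = (283.341271, 78.650988) px
  c3 = (145.022220, 64.216050) px
Planar DLT: solve 8×8 A·h = b for H (H[2,2]=1):
  H  [+909.21592 +9.35414 +212.07471]
  H  [+124.55372 +876.98315 +145.05917]
  H  [+0.60447 +0.35325 +1.00000]
B = K⁻¹H; ‖b₁‖=1.305127, ‖b₂‖=1.305127; λ = 2/(‖b₁‖+‖b₂‖) = 0.766209, sign → tz>0 ⇒ λ=+0.766209
r₁ = λ·B[:,0] = (+0.88606,-0.01958,+0.46315); r₂ = λ·B[:,1] = (-0.12037,+0.95512,+0.27066)
r₃ = r₁×r₂ = (-0.44766,-0.29557,+0.84394); SVD([r₁ r₂ r₃]) → R = UVᵀ:
  R  [+0.88606 -0.12037 -0.44766]
  R  [-0.01958 +0.95512 -0.29557]
  R  [+0.46315 +0.27066 +0.84394]
t = (-0.11386, -0.10570, +0.76621) m
tr R = 2.685124; θ = arccos((tr R − 1)/2) = 0.568773 rad = 32.588°
axis k = ((R−Rᵀ)₃₂, (R−Rᵀ)₁₃, (R−Rᵀ)₂₁) / (2 sinθ) = (+0.525657, -0.845535, +0.093575)
rvec = θ·k = (+0.298979, -0.480918, +0.053223)

rvec=(0.2990, -0.4809, 0.0532) tvec=(-0.1139, -0.1057, 0.7662)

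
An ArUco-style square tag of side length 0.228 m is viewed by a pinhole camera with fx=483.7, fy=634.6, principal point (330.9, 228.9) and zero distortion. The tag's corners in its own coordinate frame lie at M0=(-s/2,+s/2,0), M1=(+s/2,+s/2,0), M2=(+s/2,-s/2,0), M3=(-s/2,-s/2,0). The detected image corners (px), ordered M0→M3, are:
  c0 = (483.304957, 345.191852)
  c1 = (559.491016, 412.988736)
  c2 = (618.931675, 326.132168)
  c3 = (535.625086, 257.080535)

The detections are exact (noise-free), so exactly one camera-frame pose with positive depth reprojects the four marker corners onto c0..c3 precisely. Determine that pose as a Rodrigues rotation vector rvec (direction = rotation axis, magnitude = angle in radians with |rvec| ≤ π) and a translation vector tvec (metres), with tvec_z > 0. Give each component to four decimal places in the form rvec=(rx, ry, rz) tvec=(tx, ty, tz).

Intrinsics K: fx=483.7, fy=634.6, cx=330.9, cy=228.9
Marker side s = 0.228 m; corners in marker frame (Z=0):
  M0 = (-0.1140, +0.1140, 0)
  M1 = (+0.1140, +0.1140, 0)
  M2 = (+0.1140, -0.1140, 0)
  M3 = (-0.1140, -0.1140, 0)
Detected image corners:
  c0 = (483.304957, 345.191852) px
  c1 = (559.491016, 412.988736) px
  c2 = (618.931675, 326.132168) px
  c3 = (535.625086, 257.080535) px
Planar DLT: solve 8×8 A·h = b for H (H[2,2]=1):
  H  [+262.89363 -90.19852 +547.72704]
  H  [+247.29283 +478.13450 +336.13859]
  H  [-0.15723 +0.28145 +1.00000]
B = K⁻¹H; ‖b₁‖=0.804905, ‖b₂‖=0.804905; λ = 2/(‖b₁‖+‖b₂‖) = 1.242383, sign → tz>0 ⇒ λ=+1.242383
r₁ = λ·B[:,0] = (+0.80887,+0.55459,-0.19533); r₂ = λ·B[:,1] = (-0.47088,+0.80994,+0.34967)
r₃ = r₁×r₂ = (+0.35213,-0.19086,+0.91628); SVD([r₁ r₂ r₃]) → R = UVᵀ:
  R  [+0.80887 -0.47088 +0.35213]
  R  [+0.55459 +0.80994 -0.19086]
  R  [-0.19533 +0.34967 +0.91628]
t = (+0.55692, +0.20995, +1.24238) m
tr R = 2.535093; θ = arccos((tr R − 1)/2) = 0.695791 rad = 39.866°
axis k = ((R−Rᵀ)₃₂, (R−Rᵀ)₁₃, (R−Rᵀ)₂₁) / (2 sinθ) = (+0.421631, +0.427046, +0.799912)
rvec = θ·k = (+0.293367, +0.297135, +0.556572)

rvec=(0.2934, 0.2971, 0.5566) tvec=(0.5569, 0.2099, 1.2424)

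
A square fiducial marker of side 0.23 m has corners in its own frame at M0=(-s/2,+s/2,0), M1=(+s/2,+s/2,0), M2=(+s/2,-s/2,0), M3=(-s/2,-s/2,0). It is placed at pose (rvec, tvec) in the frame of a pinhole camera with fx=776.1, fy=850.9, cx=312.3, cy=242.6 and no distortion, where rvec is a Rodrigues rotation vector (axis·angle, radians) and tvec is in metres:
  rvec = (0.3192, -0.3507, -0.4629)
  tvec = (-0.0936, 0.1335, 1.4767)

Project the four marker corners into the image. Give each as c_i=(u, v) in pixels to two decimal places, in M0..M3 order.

c0=(235.92, 406.21) c1=(335.31, 338.92) c2=(290.81, 231.20) c3=(183.47, 298.13)

Intrinsics K: fx=776.1, fy=850.9, cx=312.3, cy=242.6
Marker side s = 0.23 m; corners in marker frame (Z=0):
  M0 = (-0.1150, +0.1150, 0)
  M1 = (+0.1150, +0.1150, 0)
  M2 = (+0.1150, -0.1150, 0)
  M3 = (-0.1150, -0.1150, 0)
rvec = (0.3192, -0.3507, -0.4629), |rvec| = θ = 0.66269 rad = 37.969°
Rodrigues: sinθ=0.61524, 1−cosθ=0.21166; R = I + sinθ·[k]× + (1−cosθ)·[k]×²:
    [+0.83745 +0.37580 -0.39680]
    [-0.48371 +0.84762 -0.21810]
    [+0.25437 +0.37459 +0.89162]
t = (-0.0936, 0.1335, 1.4767) m
M0: Pc = R·M0+t = (-0.14669, +0.28660, +1.49052); u = 776.1·(-0.14669)/1.49052 + 312.3 = 235.9205, v = 850.9·(+0.28660)/1.49052 + 242.6 = 406.2137
M1: Pc = R·M1+t = (+0.04592, +0.17535, +1.54903); u = 776.1·(+0.04592)/1.54903 + 312.3 = 335.3089, v = 850.9·(+0.17535)/1.54903 + 242.6 = 338.9216
M2: Pc = R·M2+t = (-0.04051, -0.01960, +1.46288); u = 776.1·(-0.04051)/1.46288 + 312.3 = 290.8078, v = 850.9·(-0.01960)/1.46288 + 242.6 = 231.1979
M3: Pc = R·M3+t = (-0.23312, +0.09165, +1.40437); u = 776.1·(-0.23312)/1.40437 + 312.3 = 183.4682, v = 850.9·(+0.09165)/1.40437 + 242.6 = 298.1304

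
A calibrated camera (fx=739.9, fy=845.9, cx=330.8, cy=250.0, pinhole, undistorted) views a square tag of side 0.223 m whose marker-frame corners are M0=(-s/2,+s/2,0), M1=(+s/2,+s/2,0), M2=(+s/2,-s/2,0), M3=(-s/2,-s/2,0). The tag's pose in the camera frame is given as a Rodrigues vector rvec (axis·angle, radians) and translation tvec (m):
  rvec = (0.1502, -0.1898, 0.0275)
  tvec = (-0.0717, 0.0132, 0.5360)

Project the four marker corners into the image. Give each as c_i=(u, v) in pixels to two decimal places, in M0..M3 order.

Intrinsics K: fx=739.9, fy=845.9, cx=330.8, cy=250.0
Marker side s = 0.223 m; corners in marker frame (Z=0):
  M0 = (-0.1115, +0.1115, 0)
  M1 = (+0.1115, +0.1115, 0)
  M2 = (+0.1115, -0.1115, 0)
  M3 = (-0.1115, -0.1115, 0)
rvec = (0.1502, -0.1898, 0.0275), |rvec| = θ = 0.24360 rad = 13.957°
Rodrigues: sinθ=0.24120, 1−cosθ=0.02952; R = I + sinθ·[k]× + (1−cosθ)·[k]×²:
    [+0.98170 -0.04141 -0.18587]
    [+0.01305 +0.98840 -0.15132]
    [+0.18998 +0.14612 +0.97085]
t = (-0.0717, 0.0132, 0.5360) m
M0: Pc = R·M0+t = (-0.18578, +0.12195, +0.53111); u = 739.9·(-0.18578)/0.53111 + 330.8 = 71.9899, v = 845.9·(+0.12195)/0.53111 + 250.0 = 444.2334
M1: Pc = R·M1+t = (+0.03314, +0.12486, +0.57348); u = 739.9·(+0.03314)/0.57348 + 330.8 = 373.5601, v = 845.9·(+0.12486)/0.57348 + 250.0 = 434.1751
M2: Pc = R·M2+t = (+0.04238, -0.09555, +0.54089); u = 739.9·(+0.04238)/0.54089 + 330.8 = 388.7689, v = 845.9·(-0.09555)/0.54089 + 250.0 = 100.5660
M3: Pc = R·M3+t = (-0.17654, -0.09846, +0.49852); u = 739.9·(-0.17654)/0.49852 + 330.8 = 68.7796, v = 845.9·(-0.09846)/0.49852 + 250.0 = 82.9304

c0=(71.99, 444.23) c1=(373.56, 434.18) c2=(388.77, 100.57) c3=(68.78, 82.93)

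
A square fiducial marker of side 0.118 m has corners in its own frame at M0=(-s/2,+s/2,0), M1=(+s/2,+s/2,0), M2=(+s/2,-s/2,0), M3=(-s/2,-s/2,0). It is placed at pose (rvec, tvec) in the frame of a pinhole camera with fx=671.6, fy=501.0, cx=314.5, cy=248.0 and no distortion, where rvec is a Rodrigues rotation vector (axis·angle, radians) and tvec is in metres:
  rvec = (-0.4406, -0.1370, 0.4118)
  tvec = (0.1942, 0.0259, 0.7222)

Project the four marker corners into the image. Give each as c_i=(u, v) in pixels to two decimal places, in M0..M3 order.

c0=(430.20, 284.11) c1=(532.50, 319.00) c2=(555.08, 249.20) c3=(460.05, 216.29)

Intrinsics K: fx=671.6, fy=501.0, cx=314.5, cy=248.0
Marker side s = 0.118 m; corners in marker frame (Z=0):
  M0 = (-0.0590, +0.0590, 0)
  M1 = (+0.0590, +0.0590, 0)
  M2 = (+0.0590, -0.0590, 0)
  M3 = (-0.0590, -0.0590, 0)
rvec = (-0.4406, -0.1370, 0.4118), |rvec| = θ = 0.61845 rad = 35.434°
Rodrigues: sinθ=0.57977, 1−cosθ=0.18522; R = I + sinθ·[k]× + (1−cosθ)·[k]×²:
    [+0.90879 -0.35682 -0.21630]
    [+0.41528 +0.82387 +0.38573]
    [+0.04057 -0.44037 +0.89690]
t = (0.1942, 0.0259, 0.7222) m
M0: Pc = R·M0+t = (+0.11953, +0.05001, +0.69382); u = 671.6·(+0.11953)/0.69382 + 314.5 = 430.2005, v = 501.0·(+0.05001)/0.69382 + 248.0 = 284.1092
M1: Pc = R·M1+t = (+0.22677, +0.09901, +0.69861); u = 671.6·(+0.22677)/0.69861 + 314.5 = 532.4985, v = 501.0·(+0.09901)/0.69861 + 248.0 = 319.0034
M2: Pc = R·M2+t = (+0.26887, +0.00179, +0.75058); u = 671.6·(+0.26887)/0.75058 + 314.5 = 555.0803, v = 501.0·(+0.00179)/0.75058 + 248.0 = 249.1969
M3: Pc = R·M3+t = (+0.16163, -0.04721, +0.74579); u = 671.6·(+0.16163)/0.74579 + 314.5 = 460.0549, v = 501.0·(-0.04721)/0.74579 + 248.0 = 216.2858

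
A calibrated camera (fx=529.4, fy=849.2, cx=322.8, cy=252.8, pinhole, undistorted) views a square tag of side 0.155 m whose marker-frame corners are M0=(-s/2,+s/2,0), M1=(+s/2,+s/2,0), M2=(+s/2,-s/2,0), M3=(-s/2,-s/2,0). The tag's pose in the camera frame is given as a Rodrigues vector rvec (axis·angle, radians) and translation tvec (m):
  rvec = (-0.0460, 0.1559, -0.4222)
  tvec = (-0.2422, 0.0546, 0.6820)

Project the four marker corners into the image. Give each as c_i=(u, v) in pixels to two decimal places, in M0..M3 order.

c0=(106.53, 447.02) c1=(210.51, 371.97) c2=(163.47, 192.70) c3=(62.73, 272.07)

Intrinsics K: fx=529.4, fy=849.2, cx=322.8, cy=252.8
Marker side s = 0.155 m; corners in marker frame (Z=0):
  M0 = (-0.0775, +0.0775, 0)
  M1 = (+0.0775, +0.0775, 0)
  M2 = (+0.0775, -0.0775, 0)
  M3 = (-0.0775, -0.0775, 0)
rvec = (-0.0460, 0.1559, -0.4222), |rvec| = θ = 0.45241 rad = 25.921°
Rodrigues: sinθ=0.43713, 1−cosθ=0.10060; R = I + sinθ·[k]× + (1−cosθ)·[k]×²:
    [+0.90044 +0.40442 +0.16018]
    [-0.41147 +0.91134 +0.01209]
    [-0.14109 -0.07680 +0.98701]
t = (-0.2422, 0.0546, 0.6820) m
M0: Pc = R·M0+t = (-0.28064, +0.15712, +0.68698); u = 529.4·(-0.28064)/0.68698 + 322.8 = 106.5332, v = 849.2·(+0.15712)/0.68698 + 252.8 = 447.0183
M1: Pc = R·M1+t = (-0.14107, +0.09334, +0.66511); u = 529.4·(-0.14107)/0.66511 + 322.8 = 210.5118, v = 849.2·(+0.09334)/0.66511 + 252.8 = 371.9744
M2: Pc = R·M2+t = (-0.20376, -0.04792, +0.67702); u = 529.4·(-0.20376)/0.67702 + 322.8 = 163.4691, v = 849.2·(-0.04792)/0.67702 + 252.8 = 192.6953
M3: Pc = R·M3+t = (-0.34333, +0.01586, +0.69889); u = 529.4·(-0.34333)/0.69889 + 322.8 = 62.7335, v = 849.2·(+0.01586)/0.69889 + 252.8 = 272.0708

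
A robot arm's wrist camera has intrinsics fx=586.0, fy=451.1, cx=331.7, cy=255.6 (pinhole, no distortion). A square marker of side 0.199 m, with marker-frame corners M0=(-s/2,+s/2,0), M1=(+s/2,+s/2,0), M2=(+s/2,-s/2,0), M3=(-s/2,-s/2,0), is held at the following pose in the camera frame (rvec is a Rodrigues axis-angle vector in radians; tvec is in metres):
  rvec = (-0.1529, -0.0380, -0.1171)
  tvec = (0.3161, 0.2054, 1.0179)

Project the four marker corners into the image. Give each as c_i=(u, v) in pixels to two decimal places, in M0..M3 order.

c0=(466.24, 397.64) c1=(579.86, 386.22) c2=(559.33, 297.54) c3=(448.82, 307.82)

Intrinsics K: fx=586.0, fy=451.1, cx=331.7, cy=255.6
Marker side s = 0.199 m; corners in marker frame (Z=0):
  M0 = (-0.0995, +0.0995, 0)
  M1 = (+0.0995, +0.0995, 0)
  M2 = (+0.0995, -0.0995, 0)
  M3 = (-0.0995, -0.0995, 0)
rvec = (-0.1529, -0.0380, -0.1171), |rvec| = θ = 0.19630 rad = 11.247°
Rodrigues: sinθ=0.19504, 1−cosθ=0.01921; R = I + sinθ·[k]× + (1−cosθ)·[k]×²:
    [+0.99245 +0.11925 -0.02883]
    [-0.11345 +0.98151 +0.15414]
    [+0.04668 -0.14970 +0.98763]
t = (0.3161, 0.2054, 1.0179) m
M0: Pc = R·M0+t = (+0.22922, +0.31435, +0.99836); u = 586.0·(+0.22922)/0.99836 + 331.7 = 466.2415, v = 451.1·(+0.31435)/0.99836 + 255.6 = 397.6359
M1: Pc = R·M1+t = (+0.42671, +0.29177, +1.00765); u = 586.0·(+0.42671)/1.00765 + 331.7 = 579.8558, v = 451.1·(+0.29177)/1.00765 + 255.6 = 386.2192
M2: Pc = R·M2+t = (+0.40298, +0.09645, +1.03744); u = 586.0·(+0.40298)/1.03744 + 331.7 = 559.3260, v = 451.1·(+0.09645)/1.03744 + 255.6 = 297.5387
M3: Pc = R·M3+t = (+0.20549, +0.11903, +1.02815); u = 586.0·(+0.20549)/1.02815 + 331.7 = 448.8183, v = 451.1·(+0.11903)/1.02815 + 255.6 = 307.8234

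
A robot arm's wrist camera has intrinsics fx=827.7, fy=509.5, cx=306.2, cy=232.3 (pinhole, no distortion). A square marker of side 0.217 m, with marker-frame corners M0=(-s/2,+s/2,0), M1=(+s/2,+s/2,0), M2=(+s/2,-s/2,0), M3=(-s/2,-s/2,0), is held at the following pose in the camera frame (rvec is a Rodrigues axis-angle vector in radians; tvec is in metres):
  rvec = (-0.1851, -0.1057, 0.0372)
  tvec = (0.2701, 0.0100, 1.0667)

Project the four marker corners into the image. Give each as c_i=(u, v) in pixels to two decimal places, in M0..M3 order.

Intrinsics K: fx=827.7, fy=509.5, cx=306.2, cy=232.3
Marker side s = 0.217 m; corners in marker frame (Z=0):
  M0 = (-0.1085, +0.1085, 0)
  M1 = (+0.1085, +0.1085, 0)
  M2 = (+0.1085, -0.1085, 0)
  M3 = (-0.1085, -0.1085, 0)
rvec = (-0.1851, -0.1057, 0.0372), |rvec| = θ = 0.21638 rad = 12.397°
Rodrigues: sinθ=0.21469, 1−cosθ=0.02332; R = I + sinθ·[k]× + (1−cosθ)·[k]×²:
    [+0.99375 -0.02717 -0.10831]
    [+0.04665 +0.98225 +0.18170]
    [+0.10145 -0.18562 +0.97737]
t = (0.2701, 0.0100, 1.0667) m
M0: Pc = R·M0+t = (+0.15933, +0.11151, +1.03555); u = 827.7·(+0.15933)/1.03555 + 306.2 = 433.5505, v = 509.5·(+0.11151)/1.03555 + 232.3 = 287.1646
M1: Pc = R·M1+t = (+0.37497, +0.12164, +1.05757); u = 827.7·(+0.37497)/1.05757 + 306.2 = 599.6715, v = 509.5·(+0.12164)/1.05757 + 232.3 = 290.9000
M2: Pc = R·M2+t = (+0.38087, -0.09151, +1.09785); u = 827.7·(+0.38087)/1.09785 + 306.2 = 593.3487, v = 509.5·(-0.09151)/1.09785 + 232.3 = 189.8303
M3: Pc = R·M3+t = (+0.16523, -0.10164, +1.07583); u = 827.7·(+0.16523)/1.07583 + 306.2 = 433.3179, v = 509.5·(-0.10164)/1.07583 + 232.3 = 184.1666

c0=(433.55, 287.16) c1=(599.67, 290.90) c2=(593.35, 189.83) c3=(433.32, 184.17)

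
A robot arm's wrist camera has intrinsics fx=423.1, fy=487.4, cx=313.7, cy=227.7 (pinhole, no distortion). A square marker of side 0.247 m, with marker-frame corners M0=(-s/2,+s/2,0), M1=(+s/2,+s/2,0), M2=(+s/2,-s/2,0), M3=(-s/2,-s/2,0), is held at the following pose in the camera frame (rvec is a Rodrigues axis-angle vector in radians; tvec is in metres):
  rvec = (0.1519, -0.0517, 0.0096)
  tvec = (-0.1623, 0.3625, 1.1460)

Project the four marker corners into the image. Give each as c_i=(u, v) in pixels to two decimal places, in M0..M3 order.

Intrinsics K: fx=423.1, fy=487.4, cx=313.7, cy=227.7
Marker side s = 0.247 m; corners in marker frame (Z=0):
  M0 = (-0.1235, +0.1235, 0)
  M1 = (+0.1235, +0.1235, 0)
  M2 = (+0.1235, -0.1235, 0)
  M3 = (-0.1235, -0.1235, 0)
rvec = (0.1519, -0.0517, 0.0096), |rvec| = θ = 0.16074 rad = 9.210°
Rodrigues: sinθ=0.16005, 1−cosθ=0.01289; R = I + sinθ·[k]× + (1−cosθ)·[k]×²:
    [+0.99862 -0.01348 -0.05075]
    [+0.00564 +0.98844 -0.15149]
    [+0.05221 +0.15100 +0.98715]
t = (-0.1623, 0.3625, 1.1460) m
M0: Pc = R·M0+t = (-0.28729, +0.48388, +1.15820); u = 423.1·(-0.28729)/1.15820 + 313.7 = 208.7492, v = 487.4·(+0.48388)/1.15820 + 227.7 = 431.3271
M1: Pc = R·M1+t = (-0.04063, +0.48527, +1.17110); u = 423.1·(-0.04063)/1.17110 + 313.7 = 299.0192, v = 487.4·(+0.48527)/1.17110 + 227.7 = 429.6649
M2: Pc = R·M2+t = (-0.03731, +0.24112, +1.13380); u = 423.1·(-0.03731)/1.13380 + 313.7 = 299.7785, v = 487.4·(+0.24112)/1.13380 + 227.7 = 331.3549
M3: Pc = R·M3+t = (-0.28397, +0.23973, +1.12090); u = 423.1·(-0.28397)/1.12090 + 313.7 = 206.5136, v = 487.4·(+0.23973)/1.12090 + 227.7 = 331.9415

c0=(208.75, 431.33) c1=(299.02, 429.66) c2=(299.78, 331.35) c3=(206.51, 331.94)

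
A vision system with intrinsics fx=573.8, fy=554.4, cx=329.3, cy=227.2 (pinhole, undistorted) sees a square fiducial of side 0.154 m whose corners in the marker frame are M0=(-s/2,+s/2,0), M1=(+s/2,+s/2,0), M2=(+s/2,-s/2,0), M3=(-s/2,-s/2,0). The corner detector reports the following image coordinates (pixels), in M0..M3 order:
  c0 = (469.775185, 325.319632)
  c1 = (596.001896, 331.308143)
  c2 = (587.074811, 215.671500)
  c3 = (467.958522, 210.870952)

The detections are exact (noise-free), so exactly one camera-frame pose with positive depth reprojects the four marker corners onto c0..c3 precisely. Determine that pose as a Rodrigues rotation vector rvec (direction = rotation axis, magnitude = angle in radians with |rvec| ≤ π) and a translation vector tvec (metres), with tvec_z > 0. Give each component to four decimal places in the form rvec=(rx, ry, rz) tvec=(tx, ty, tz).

Intrinsics K: fx=573.8, fy=554.4, cx=329.3, cy=227.2
Marker side s = 0.154 m; corners in marker frame (Z=0):
  M0 = (-0.0770, +0.0770, 0)
  M1 = (+0.0770, +0.0770, 0)
  M2 = (+0.0770, -0.0770, 0)
  M3 = (-0.0770, -0.0770, 0)
Detected image corners:
  c0 = (469.775185, 325.319632) px
  c1 = (596.001896, 331.308143) px
  c2 = (587.074811, 215.671500) px
  c3 = (467.958522, 210.870952) px
Planar DLT: solve 8×8 A·h = b for H (H[2,2]=1):
  H  [+769.65465 -163.61597 +529.89140]
  H  [+21.51236 +645.68068 +269.12482]
  H  [-0.04951 -0.37422 +1.00000]
B = K⁻¹H; ‖b₁‖=1.371908, ‖b₂‖=1.371908; λ = 2/(‖b₁‖+‖b₂‖) = 0.728912, sign → tz>0 ⇒ λ=+0.728912
r₁ = λ·B[:,0] = (+0.99842,+0.04307,-0.03609); r₂ = λ·B[:,1] = (-0.05130,+0.96071,-0.27277)
r₃ = r₁×r₂ = (+0.02292,+0.27419,+0.96140); SVD([r₁ r₂ r₃]) → R = UVᵀ:
  R  [+0.99842 -0.05130 +0.02292]
  R  [+0.04307 +0.96071 +0.27419]
  R  [-0.03609 -0.27277 +0.96140]
t = (+0.25482, +0.05512, +0.72891) m
tr R = 2.920532; θ = arccos((tr R − 1)/2) = 0.282842 rad = 16.206°
axis k = ((R−Rᵀ)₃₂, (R−Rᵀ)₁₃, (R−Rᵀ)₂₁) / (2 sinθ) = (-0.979917, +0.105711, +0.169082)
rvec = θ·k = (-0.277161, +0.029899, +0.047823)

rvec=(-0.2772, 0.0299, 0.0478) tvec=(0.2548, 0.0551, 0.7289)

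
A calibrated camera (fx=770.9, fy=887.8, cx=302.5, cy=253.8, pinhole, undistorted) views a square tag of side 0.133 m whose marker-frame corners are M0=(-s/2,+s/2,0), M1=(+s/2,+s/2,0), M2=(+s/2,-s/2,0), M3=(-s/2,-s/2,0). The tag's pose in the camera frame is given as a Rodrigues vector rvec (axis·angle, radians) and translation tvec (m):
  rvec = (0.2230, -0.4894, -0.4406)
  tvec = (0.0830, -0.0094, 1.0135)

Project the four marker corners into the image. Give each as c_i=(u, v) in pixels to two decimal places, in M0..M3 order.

Intrinsics K: fx=770.9, fy=887.8, cx=302.5, cy=253.8
Marker side s = 0.133 m; corners in marker frame (Z=0):
  M0 = (-0.0665, +0.0665, 0)
  M1 = (+0.0665, +0.0665, 0)
  M2 = (+0.0665, -0.0665, 0)
  M3 = (-0.0665, -0.0665, 0)
rvec = (0.2230, -0.4894, -0.4406), |rvec| = θ = 0.69525 rad = 39.835°
Rodrigues: sinθ=0.64058, 1−cosθ=0.23211; R = I + sinθ·[k]× + (1−cosθ)·[k]×²:
    [+0.79177 +0.35355 -0.49809]
    [-0.45836 +0.88290 -0.10192]
    [+0.40374 +0.30901 +0.86111]
t = (0.0830, -0.0094, 1.0135) m
M0: Pc = R·M0+t = (+0.05386, +0.07979, +1.00720); u = 770.9·(+0.05386)/1.00720 + 302.5 = 343.7223, v = 887.8·(+0.07979)/1.00720 + 253.8 = 324.1346
M1: Pc = R·M1+t = (+0.15916, +0.01883, +1.06090); u = 770.9·(+0.15916)/1.06090 + 302.5 = 418.1563, v = 887.8·(+0.01883)/1.06090 + 253.8 = 269.5596
M2: Pc = R·M2+t = (+0.11214, -0.09859, +1.01980); u = 770.9·(+0.11214)/1.01980 + 302.5 = 387.2719, v = 887.8·(-0.09859)/1.01980 + 253.8 = 167.9678
M3: Pc = R·M3+t = (+0.00684, -0.03763, +0.96610); u = 770.9·(+0.00684)/0.96610 + 302.5 = 307.9549, v = 887.8·(-0.03763)/0.96610 + 253.8 = 219.2178

c0=(343.72, 324.13) c1=(418.16, 269.56) c2=(387.27, 167.97) c3=(307.95, 219.22)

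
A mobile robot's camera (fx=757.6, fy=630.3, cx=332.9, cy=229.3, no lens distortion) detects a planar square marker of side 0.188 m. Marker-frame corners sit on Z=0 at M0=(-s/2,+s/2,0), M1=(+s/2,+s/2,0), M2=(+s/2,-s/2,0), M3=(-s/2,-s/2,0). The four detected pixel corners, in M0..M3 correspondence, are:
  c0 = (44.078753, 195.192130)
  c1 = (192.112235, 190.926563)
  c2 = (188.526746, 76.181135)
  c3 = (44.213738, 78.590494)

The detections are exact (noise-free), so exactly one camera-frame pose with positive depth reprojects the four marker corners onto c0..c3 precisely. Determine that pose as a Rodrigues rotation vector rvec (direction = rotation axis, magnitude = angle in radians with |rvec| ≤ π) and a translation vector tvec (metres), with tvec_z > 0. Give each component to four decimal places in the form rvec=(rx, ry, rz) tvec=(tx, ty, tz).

Intrinsics K: fx=757.6, fy=630.3, cx=332.9, cy=229.3
Marker side s = 0.188 m; corners in marker frame (Z=0):
  M0 = (-0.0940, +0.0940, 0)
  M1 = (+0.0940, +0.0940, 0)
  M2 = (+0.0940, -0.0940, 0)
  M3 = (-0.0940, -0.0940, 0)
Detected image corners:
  c0 = (44.078753, 195.192130) px
  c1 = (192.112235, 190.926563) px
  c2 = (188.526746, 76.181135) px
  c3 = (44.213738, 78.590494) px
Planar DLT: solve 8×8 A·h = b for H (H[2,2]=1):
  H  [+786.93580 -6.73170 +117.78119]
  H  [-6.67907 +596.80982 +134.46854]
  H  [+0.08142 -0.13635 +1.00000]
B = K⁻¹H; ‖b₁‖=1.007047, ‖b₂‖=1.007047; λ = 2/(‖b₁‖+‖b₂‖) = 0.993002, sign → tz>0 ⇒ λ=+0.993002
r₁ = λ·B[:,0] = (+0.99593,-0.03994,+0.08085); r₂ = λ·B[:,1] = (+0.05067,+0.98950,-0.13539)
r₃ = r₁×r₂ = (-0.07460,+0.13894,+0.98749); SVD([r₁ r₂ r₃]) → R = UVᵀ:
  R  [+0.99593 +0.05067 -0.07460]
  R  [-0.03994 +0.98950 +0.13894]
  R  [+0.08085 -0.13539 +0.98749]
t = (-0.28196, -0.14940, +0.99300) m
tr R = 2.972909; θ = arccos((tr R − 1)/2) = 0.164780 rad = 9.441°
axis k = ((R−Rᵀ)₃₂, (R−Rᵀ)₁₃, (R−Rᵀ)₂₁) / (2 sinθ) = (-0.836191, -0.473825, -0.276178)
rvec = θ·k = (-0.137788, -0.078077, -0.045509)

rvec=(-0.1378, -0.0781, -0.0455) tvec=(-0.2820, -0.1494, 0.9930)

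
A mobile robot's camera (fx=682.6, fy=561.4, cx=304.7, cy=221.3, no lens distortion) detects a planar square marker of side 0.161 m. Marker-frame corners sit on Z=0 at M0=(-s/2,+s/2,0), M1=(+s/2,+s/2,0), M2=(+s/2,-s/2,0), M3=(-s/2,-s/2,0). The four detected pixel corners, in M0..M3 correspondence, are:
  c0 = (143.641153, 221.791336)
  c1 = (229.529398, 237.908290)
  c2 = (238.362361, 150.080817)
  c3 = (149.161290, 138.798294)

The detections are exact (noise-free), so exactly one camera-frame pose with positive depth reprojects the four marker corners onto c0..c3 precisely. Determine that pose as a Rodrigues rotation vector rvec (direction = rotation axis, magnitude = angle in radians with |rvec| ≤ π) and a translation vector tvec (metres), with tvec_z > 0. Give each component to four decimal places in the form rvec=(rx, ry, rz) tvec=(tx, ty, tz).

rvec=(0.1883, 0.4318, 0.1491) tvec=(-0.1771, -0.0625, 1.0429)

Intrinsics K: fx=682.6, fy=561.4, cx=304.7, cy=221.3
Marker side s = 0.161 m; corners in marker frame (Z=0):
  M0 = (-0.0805, +0.0805, 0)
  M1 = (+0.0805, +0.0805, 0)
  M2 = (+0.0805, -0.0805, 0)
  M3 = (-0.0805, -0.0805, 0)
Detected image corners:
  c0 = (143.641153, 221.791336) px
  c1 = (229.529398, 237.908290) px
  c2 = (238.362361, 150.080817) px
  c3 = (149.161290, 138.798294) px
Planar DLT: solve 8×8 A·h = b for H (H[2,2]=1):
  H  [+470.51926 -5.54790 +188.76090]
  H  [+13.43349 +568.12635 +187.63256]
  H  [-0.38422 +0.20354 +1.00000]
B = K⁻¹H; ‖b₁‖=0.958842, ‖b₂‖=0.958842; λ = 2/(‖b₁‖+‖b₂‖) = 1.042924, sign → tz>0 ⇒ λ=+1.042924
r₁ = λ·B[:,0] = (+0.89776,+0.18291,-0.40071); r₂ = λ·B[:,1] = (-0.10323,+0.97174,+0.21228)
r₃ = r₁×r₂ = (+0.42821,-0.14921,+0.89127); SVD([r₁ r₂ r₃]) → R = UVᵀ:
  R  [+0.89776 -0.10323 +0.42821]
  R  [+0.18291 +0.97174 -0.14921]
  R  [-0.40071 +0.21228 +0.89127]
t = (-0.17714, -0.06254, +1.04292) m
tr R = 2.760776; θ = arccos((tr R − 1)/2) = 0.494117 rad = 28.311°
axis k = ((R−Rᵀ)₃₂, (R−Rᵀ)₁₃, (R−Rᵀ)₂₁) / (2 sinθ) = (+0.381116, +0.873922, +0.301681)
rvec = θ·k = (+0.188316, +0.431819, +0.149066)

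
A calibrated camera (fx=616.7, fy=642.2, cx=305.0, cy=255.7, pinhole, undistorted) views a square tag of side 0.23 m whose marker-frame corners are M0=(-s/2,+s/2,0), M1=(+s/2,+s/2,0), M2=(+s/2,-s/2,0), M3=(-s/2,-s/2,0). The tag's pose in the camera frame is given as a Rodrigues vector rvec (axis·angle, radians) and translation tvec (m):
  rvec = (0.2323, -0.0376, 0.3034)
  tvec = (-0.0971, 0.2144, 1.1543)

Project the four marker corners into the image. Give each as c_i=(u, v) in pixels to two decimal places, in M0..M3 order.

c0=(177.96, 413.34) c1=(293.61, 447.42) c2=(330.56, 335.47) c3=(210.21, 298.19)

Intrinsics K: fx=616.7, fy=642.2, cx=305.0, cy=255.7
Marker side s = 0.23 m; corners in marker frame (Z=0):
  M0 = (-0.1150, +0.1150, 0)
  M1 = (+0.1150, +0.1150, 0)
  M2 = (+0.1150, -0.1150, 0)
  M3 = (-0.1150, -0.1150, 0)
rvec = (0.2323, -0.0376, 0.3034), |rvec| = θ = 0.38396 rad = 22.000°
Rodrigues: sinθ=0.37460, 1−cosθ=0.07281; R = I + sinθ·[k]× + (1−cosθ)·[k]×²:
    [+0.95384 -0.30031 -0.00187]
    [+0.29169 +0.92789 -0.23227]
    [+0.07149 +0.22100 +0.97265]
t = (-0.0971, 0.2144, 1.1543) m
M0: Pc = R·M0+t = (-0.24133, +0.28756, +1.17149); u = 616.7·(-0.24133)/1.17149 + 305.0 = 177.9599, v = 642.2·(+0.28756)/1.17149 + 255.7 = 413.3389
M1: Pc = R·M1+t = (-0.02194, +0.35465, +1.18794); u = 616.7·(-0.02194)/1.18794 + 305.0 = 293.6078, v = 642.2·(+0.35465)/1.18794 + 255.7 = 447.4246
M2: Pc = R·M2+t = (+0.04713, +0.14124, +1.13711); u = 616.7·(+0.04713)/1.13711 + 305.0 = 330.5592, v = 642.2·(+0.14124)/1.13711 + 255.7 = 335.4660
M3: Pc = R·M3+t = (-0.17226, +0.07415, +1.12066); u = 616.7·(-0.17226)/1.12066 + 305.0 = 210.2080, v = 642.2·(+0.07415)/1.12066 + 255.7 = 298.1915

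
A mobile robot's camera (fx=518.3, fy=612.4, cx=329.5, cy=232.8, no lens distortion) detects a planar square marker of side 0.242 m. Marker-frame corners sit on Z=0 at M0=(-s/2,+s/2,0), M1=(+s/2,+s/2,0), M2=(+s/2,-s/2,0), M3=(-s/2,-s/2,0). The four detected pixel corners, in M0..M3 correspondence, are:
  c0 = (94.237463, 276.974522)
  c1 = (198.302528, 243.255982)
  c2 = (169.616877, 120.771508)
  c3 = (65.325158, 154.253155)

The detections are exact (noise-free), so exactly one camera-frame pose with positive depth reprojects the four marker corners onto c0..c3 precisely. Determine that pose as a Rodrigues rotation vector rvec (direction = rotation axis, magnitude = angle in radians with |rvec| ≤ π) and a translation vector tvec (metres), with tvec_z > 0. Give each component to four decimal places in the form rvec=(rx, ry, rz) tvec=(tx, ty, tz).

rvec=(0.0058, -0.0122, -0.2682) tvec=(-0.4445, -0.0647, 1.1661)

Intrinsics K: fx=518.3, fy=612.4, cx=329.5, cy=232.8
Marker side s = 0.242 m; corners in marker frame (Z=0):
  M0 = (-0.1210, +0.1210, 0)
  M1 = (+0.1210, +0.1210, 0)
  M2 = (+0.1210, -0.1210, 0)
  M3 = (-0.1210, -0.1210, 0)
Detected image corners:
  c0 = (94.237463, 276.974522) px
  c1 = (198.302528, 243.255982) px
  c2 = (169.616877, 120.771508) px
  c3 = (65.325158, 154.253155) px
Planar DLT: solve 8×8 A·h = b for H (H[2,2]=1):
  H  [+431.76963 +119.83498 +131.94271]
  H  [-136.91279 +507.87666 +198.84082]
  H  [+0.00971 +0.00631 +1.00000]
B = K⁻¹H; ‖b₁‖=0.857592, ‖b₂‖=0.857592; λ = 2/(‖b₁‖+‖b₂‖) = 1.166056, sign → tz>0 ⇒ λ=+1.166056
r₁ = λ·B[:,0] = (+0.96418,-0.26500,+0.01133); r₂ = λ·B[:,1] = (+0.26493,+0.96424,+0.00735)
r₃ = r₁×r₂ = (-0.01287,-0.00409,+0.99991); SVD([r₁ r₂ r₃]) → R = UVᵀ:
  R  [+0.96418 +0.26493 -0.01287]
  R  [-0.26500 +0.96424 -0.00409]
  R  [+0.01133 +0.00735 +0.99991]
t = (-0.44446, -0.06466, +1.16606) m
tr R = 2.928332; θ = arccos((tr R − 1)/2) = 0.268515 rad = 15.385°
axis k = ((R−Rᵀ)₃₂, (R−Rᵀ)₁₃, (R−Rᵀ)₂₁) / (2 sinθ) = (+0.021563, -0.045597, -0.998727)
rvec = θ·k = (+0.005790, -0.012243, -0.268173)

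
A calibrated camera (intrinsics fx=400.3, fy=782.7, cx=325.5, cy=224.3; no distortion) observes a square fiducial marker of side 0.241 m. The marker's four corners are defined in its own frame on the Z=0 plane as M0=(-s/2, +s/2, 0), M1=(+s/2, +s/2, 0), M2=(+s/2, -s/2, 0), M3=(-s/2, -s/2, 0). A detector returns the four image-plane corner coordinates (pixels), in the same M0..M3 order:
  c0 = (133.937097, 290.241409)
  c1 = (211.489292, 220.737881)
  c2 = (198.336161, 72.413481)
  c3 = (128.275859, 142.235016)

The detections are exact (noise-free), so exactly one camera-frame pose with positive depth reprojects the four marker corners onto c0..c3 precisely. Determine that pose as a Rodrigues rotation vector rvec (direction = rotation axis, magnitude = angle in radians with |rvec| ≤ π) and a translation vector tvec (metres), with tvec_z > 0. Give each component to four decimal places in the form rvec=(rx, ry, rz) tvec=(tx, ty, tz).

Intrinsics K: fx=400.3, fy=782.7, cx=325.5, cy=224.3
Marker side s = 0.241 m; corners in marker frame (Z=0):
  M0 = (-0.1205, +0.1205, 0)
  M1 = (+0.1205, +0.1205, 0)
  M2 = (+0.1205, -0.1205, 0)
  M3 = (-0.1205, -0.1205, 0)
Detected image corners:
  c0 = (133.937097, 290.241409) px
  c1 = (211.489292, 220.737881) px
  c2 = (198.336161, 72.413481) px
  c3 = (128.275859, 142.235016) px
Planar DLT: solve 8×8 A·h = b for H (H[2,2]=1):
  H  [+272.70599 -27.91539 +166.91680]
  H  [-324.50504 +542.88550 +178.68856]
  H  [-0.19524 -0.39631 +1.00000]
B = K⁻¹H; ‖b₁‖=0.934003, ‖b₂‖=0.934003; λ = 2/(‖b₁‖+‖b₂‖) = 1.070661, sign → tz>0 ⇒ λ=+1.070661
r₁ = λ·B[:,0] = (+0.89936,-0.38399,-0.20903); r₂ = λ·B[:,1] = (+0.27036,+0.86421,-0.42431)
r₃ = r₁×r₂ = (+0.34358,+0.32510,+0.88106); SVD([r₁ r₂ r₃]) → R = UVᵀ:
  R  [+0.89936 +0.27036 +0.34358]
  R  [-0.38399 +0.86421 +0.32510]
  R  [-0.20903 -0.42431 +0.88106]
t = (-0.42415, -0.06239, +1.07066) m
tr R = 2.644636; θ = arccos((tr R − 1)/2) = 0.605323 rad = 34.682°
axis k = ((R−Rᵀ)₃₂, (R−Rᵀ)₁₃, (R−Rᵀ)₂₁) / (2 sinθ) = (-0.658500, +0.485577, -0.574973)
rvec = θ·k = (-0.398605, +0.293931, -0.348044)

rvec=(-0.3986, 0.2939, -0.3480) tvec=(-0.4242, -0.0624, 1.0707)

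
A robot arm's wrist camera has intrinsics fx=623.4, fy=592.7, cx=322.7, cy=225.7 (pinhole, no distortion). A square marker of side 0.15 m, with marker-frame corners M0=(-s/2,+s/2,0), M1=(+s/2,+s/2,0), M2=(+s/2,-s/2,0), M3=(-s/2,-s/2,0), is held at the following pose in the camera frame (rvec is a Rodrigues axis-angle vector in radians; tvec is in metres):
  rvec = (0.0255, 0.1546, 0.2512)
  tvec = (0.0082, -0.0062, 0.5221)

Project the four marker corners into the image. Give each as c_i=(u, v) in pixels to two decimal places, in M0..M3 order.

Intrinsics K: fx=623.4, fy=592.7, cx=322.7, cy=225.7
Marker side s = 0.15 m; corners in marker frame (Z=0):
  M0 = (-0.0750, +0.0750, 0)
  M1 = (+0.0750, +0.0750, 0)
  M2 = (+0.0750, -0.0750, 0)
  M3 = (-0.0750, -0.0750, 0)
rvec = (0.0255, 0.1546, 0.2512), |rvec| = θ = 0.29606 rad = 16.963°
Rodrigues: sinθ=0.29176, 1−cosθ=0.04351; R = I + sinθ·[k]× + (1−cosθ)·[k]×²:
    [+0.95682 -0.24559 +0.15553]
    [+0.24950 +0.96836 -0.00585]
    [-0.14917 +0.04441 +0.98781]
t = (0.0082, -0.0062, 0.5221) m
M0: Pc = R·M0+t = (-0.08198, +0.04771, +0.53662); u = 623.4·(-0.08198)/0.53662 + 322.7 = 227.4618, v = 592.7·(+0.04771)/0.53662 + 225.7 = 278.4006
M1: Pc = R·M1+t = (+0.06154, +0.08514, +0.51424); u = 623.4·(+0.06154)/0.51424 + 322.7 = 397.3054, v = 592.7·(+0.08514)/0.51424 + 225.7 = 323.8291
M2: Pc = R·M2+t = (+0.09838, -0.06011, +0.50758); u = 623.4·(+0.09838)/0.50758 + 322.7 = 443.5285, v = 592.7·(-0.06011)/0.50758 + 225.7 = 155.5053
M3: Pc = R·M3+t = (-0.04514, -0.09754, +0.52996); u = 623.4·(-0.04514)/0.52996 + 322.7 = 269.5986, v = 592.7·(-0.09754)/0.52996 + 225.7 = 116.6127

c0=(227.46, 278.40) c1=(397.31, 323.83) c2=(443.53, 155.51) c3=(269.60, 116.61)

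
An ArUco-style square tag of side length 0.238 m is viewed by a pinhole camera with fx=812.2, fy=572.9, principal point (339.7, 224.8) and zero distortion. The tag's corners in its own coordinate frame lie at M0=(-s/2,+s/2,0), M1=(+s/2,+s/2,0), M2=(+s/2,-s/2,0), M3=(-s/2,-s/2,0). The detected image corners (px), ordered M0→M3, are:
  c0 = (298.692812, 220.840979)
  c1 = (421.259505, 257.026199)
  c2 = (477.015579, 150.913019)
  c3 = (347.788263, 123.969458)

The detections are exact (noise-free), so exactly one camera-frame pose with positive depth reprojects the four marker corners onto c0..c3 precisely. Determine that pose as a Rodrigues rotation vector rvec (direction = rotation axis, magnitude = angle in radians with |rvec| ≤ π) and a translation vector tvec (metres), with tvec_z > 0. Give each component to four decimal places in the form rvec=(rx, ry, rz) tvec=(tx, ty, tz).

Intrinsics K: fx=812.2, fy=572.9, cx=339.7, cy=224.8
Marker side s = 0.238 m; corners in marker frame (Z=0):
  M0 = (-0.1190, +0.1190, 0)
  M1 = (+0.1190, +0.1190, 0)
  M2 = (+0.1190, -0.1190, 0)
  M3 = (-0.1190, -0.1190, 0)
Detected image corners:
  c0 = (298.692812, 220.840979) px
  c1 = (421.259505, 257.026199) px
  c2 = (477.015579, 150.913019) px
  c3 = (347.788263, 123.969458) px
Planar DLT: solve 8×8 A·h = b for H (H[2,2]=1):
  H  [+374.43596 -198.07972 +383.01928]
  H  [+57.48971 +436.00618 +187.77298]
  H  [-0.39993 +0.05575 +1.00000]
B = K⁻¹H; ‖b₁‖=0.787961, ‖b₂‖=0.787961; λ = 2/(‖b₁‖+‖b₂‖) = 1.269098, sign → tz>0 ⇒ λ=+1.269098
r₁ = λ·B[:,0] = (+0.79736,+0.32651,-0.50756); r₂ = λ·B[:,1] = (-0.33910,+0.93809,+0.07075)
r₃ = r₁×r₂ = (+0.49923,+0.11570,+0.85871); SVD([r₁ r₂ r₃]) → R = UVᵀ:
  R  [+0.79736 -0.33910 +0.49923]
  R  [+0.32651 +0.93809 +0.11570]
  R  [-0.50756 +0.07075 +0.85871]
t = (+0.06769, -0.08202, +1.26910) m
tr R = 2.594151; θ = arccos((tr R − 1)/2) = 0.648360 rad = 37.148°
axis k = ((R−Rᵀ)₃₂, (R−Rᵀ)₁₃, (R−Rᵀ)₂₁) / (2 sinθ) = (-0.037211, +0.833600, +0.551114)
rvec = θ·k = (-0.024126, +0.540473, +0.357320)

rvec=(-0.0241, 0.5405, 0.3573) tvec=(0.0677, -0.0820, 1.2691)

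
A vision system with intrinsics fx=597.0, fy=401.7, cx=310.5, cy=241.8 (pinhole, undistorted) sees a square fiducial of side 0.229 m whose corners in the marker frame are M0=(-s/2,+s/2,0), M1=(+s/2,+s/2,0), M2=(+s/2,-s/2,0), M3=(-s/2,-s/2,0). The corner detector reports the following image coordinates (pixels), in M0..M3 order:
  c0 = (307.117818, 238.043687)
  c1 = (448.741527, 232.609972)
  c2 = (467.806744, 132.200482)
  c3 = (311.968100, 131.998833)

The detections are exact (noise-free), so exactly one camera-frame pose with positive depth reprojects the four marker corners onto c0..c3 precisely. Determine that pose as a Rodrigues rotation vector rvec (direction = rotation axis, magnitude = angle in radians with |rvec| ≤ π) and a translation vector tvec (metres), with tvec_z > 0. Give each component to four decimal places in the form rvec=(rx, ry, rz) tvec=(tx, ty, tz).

rvec=(0.3938, -0.2283, -0.0140) tvec=(0.1100, -0.1207, 0.8730)

Intrinsics K: fx=597.0, fy=401.7, cx=310.5, cy=241.8
Marker side s = 0.229 m; corners in marker frame (Z=0):
  M0 = (-0.1145, +0.1145, 0)
  M1 = (+0.1145, +0.1145, 0)
  M2 = (+0.1145, -0.1145, 0)
  M3 = (-0.1145, -0.1145, 0)
Detected image corners:
  c0 = (307.117818, 238.043687) px
  c1 = (448.741527, 232.609972) px
  c2 = (467.806744, 132.200482) px
  c3 = (311.968100, 131.998833) px
Planar DLT: solve 8×8 A·h = b for H (H[2,2]=1):
  H  [+743.70325 +114.82326 +385.73337]
  H  [+33.79237 +530.78100 +186.26089]
  H  [+0.24948 +0.43741 +1.00000]
B = K⁻¹H; ‖b₁‖=1.145432, ‖b₂‖=1.145432; λ = 2/(‖b₁‖+‖b₂‖) = 0.873033, sign → tz>0 ⇒ λ=+0.873033
r₁ = λ·B[:,0] = (+0.97429,-0.05766,+0.21780); r₂ = λ·B[:,1] = (-0.03070,+0.92370,+0.38188)
r₃ = r₁×r₂ = (-0.22320,-0.37875,+0.89818); SVD([r₁ r₂ r₃]) → R = UVᵀ:
  R  [+0.97429 -0.03070 -0.22320]
  R  [-0.05766 +0.92370 -0.37875]
  R  [+0.21780 +0.38188 +0.89818]
t = (+0.11002, -0.12071, +0.87303) m
tr R = 2.796174; θ = arccos((tr R − 1)/2) = 0.455396 rad = 26.092°
axis k = ((R−Rᵀ)₃₂, (R−Rᵀ)₁₃, (R−Rᵀ)₂₁) / (2 sinθ) = (+0.864701, -0.501351, -0.030650)
rvec = θ·k = (+0.393781, -0.228313, -0.013958)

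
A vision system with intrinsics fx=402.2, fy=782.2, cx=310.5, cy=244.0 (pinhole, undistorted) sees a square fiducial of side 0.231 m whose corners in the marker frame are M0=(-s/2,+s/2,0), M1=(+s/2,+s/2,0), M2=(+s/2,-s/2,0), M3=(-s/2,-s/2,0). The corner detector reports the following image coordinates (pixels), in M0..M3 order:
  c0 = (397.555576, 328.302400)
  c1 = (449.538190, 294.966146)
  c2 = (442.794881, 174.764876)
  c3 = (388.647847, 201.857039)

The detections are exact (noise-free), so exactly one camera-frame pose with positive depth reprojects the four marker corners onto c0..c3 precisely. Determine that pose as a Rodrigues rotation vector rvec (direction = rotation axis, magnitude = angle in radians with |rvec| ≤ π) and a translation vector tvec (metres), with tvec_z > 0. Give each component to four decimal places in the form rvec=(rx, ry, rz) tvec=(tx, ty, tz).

Intrinsics K: fx=402.2, fy=782.2, cx=310.5, cy=244.0
Marker side s = 0.231 m; corners in marker frame (Z=0):
  M0 = (-0.1155, +0.1155, 0)
  M1 = (+0.1155, +0.1155, 0)
  M2 = (+0.1155, -0.1155, 0)
  M3 = (-0.1155, -0.1155, 0)
Detected image corners:
  c0 = (397.555576, 328.302400) px
  c1 = (449.538190, 294.966146) px
  c2 = (442.794881, 174.764876) px
  c3 = (388.647847, 201.857039) px
Planar DLT: solve 8×8 A·h = b for H (H[2,2]=1):
  H  [+335.93343 +92.16063 +420.47326]
  H  [-67.69814 +568.27267 +250.52216]
  H  [+0.25329 +0.13922 +1.00000]
B = K⁻¹H; ‖b₁‖=0.707657, ‖b₂‖=0.707657; λ = 2/(‖b₁‖+‖b₂‖) = 1.413113, sign → tz>0 ⇒ λ=+1.413113
r₁ = λ·B[:,0] = (+0.90396,-0.23396,+0.35793); r₂ = λ·B[:,1] = (+0.17192,+0.96527,+0.19673)
r₃ = r₁×r₂ = (-0.39153,-0.11630,+0.91279); SVD([r₁ r₂ r₃]) → R = UVᵀ:
  R  [+0.90396 +0.17192 -0.39153]
  R  [-0.23396 +0.96527 -0.11630]
  R  [+0.35793 +0.19673 +0.91279]
t = (+0.38639, +0.01178, +1.41311) m
tr R = 2.782015; θ = arccos((tr R − 1)/2) = 0.471236 rad = 27.000°
axis k = ((R−Rᵀ)₃₂, (R−Rᵀ)₁₃, (R−Rᵀ)₂₁) / (2 sinθ) = (+0.344759, -0.825419, -0.447018)
rvec = θ·k = (+0.162463, -0.388968, -0.210651)

rvec=(0.1625, -0.3890, -0.2107) tvec=(0.3864, 0.0118, 1.4131)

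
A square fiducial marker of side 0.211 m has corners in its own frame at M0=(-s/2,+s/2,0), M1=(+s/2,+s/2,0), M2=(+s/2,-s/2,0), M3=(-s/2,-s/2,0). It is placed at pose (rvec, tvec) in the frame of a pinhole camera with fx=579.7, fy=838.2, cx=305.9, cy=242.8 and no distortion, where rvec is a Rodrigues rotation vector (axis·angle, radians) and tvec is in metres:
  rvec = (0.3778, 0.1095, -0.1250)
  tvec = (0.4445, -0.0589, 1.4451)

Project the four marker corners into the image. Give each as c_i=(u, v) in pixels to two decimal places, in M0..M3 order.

Intrinsics K: fx=579.7, fy=838.2, cx=305.9, cy=242.8
Marker side s = 0.211 m; corners in marker frame (Z=0):
  M0 = (-0.1055, +0.1055, 0)
  M1 = (+0.1055, +0.1055, 0)
  M2 = (+0.1055, -0.1055, 0)
  M3 = (-0.1055, -0.1055, 0)
rvec = (0.3778, 0.1095, -0.1250), |rvec| = θ = 0.41273 rad = 23.648°
Rodrigues: sinθ=0.40111, 1−cosθ=0.08397; R = I + sinθ·[k]× + (1−cosθ)·[k]×²:
    [+0.98639 +0.14187 +0.08314]
    [-0.10109 +0.92194 -0.37391]
    [-0.12970 +0.36042 +0.92373]
t = (0.4445, -0.0589, 1.4451) m
M0: Pc = R·M0+t = (+0.35540, +0.04903, +1.49681); u = 579.7·(+0.35540)/1.49681 + 305.9 = 443.5447, v = 838.2·(+0.04903)/1.49681 + 242.8 = 270.2561
M1: Pc = R·M1+t = (+0.56353, +0.02770, +1.46944); u = 579.7·(+0.56353)/1.46944 + 305.9 = 528.2153, v = 838.2·(+0.02770)/1.46944 + 242.8 = 258.6005
M2: Pc = R·M2+t = (+0.53360, -0.16683, +1.39339); u = 579.7·(+0.53360)/1.39339 + 305.9 = 527.8946, v = 838.2·(-0.16683)/1.39339 + 242.8 = 142.4432
M3: Pc = R·M3+t = (+0.32547, -0.14550, +1.42076); u = 579.7·(+0.32547)/1.42076 + 305.9 = 438.6981, v = 838.2·(-0.14550)/1.42076 + 242.8 = 156.9601

c0=(443.54, 270.26) c1=(528.22, 258.60) c2=(527.89, 142.44) c3=(438.70, 156.96)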